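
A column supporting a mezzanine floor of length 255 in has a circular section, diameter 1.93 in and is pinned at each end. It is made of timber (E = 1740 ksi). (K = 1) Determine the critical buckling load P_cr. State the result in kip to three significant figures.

P_cr ≈ 0.180 kip

I = πd⁴/64 = π×1.93⁴/64 = 0.6811 in⁴
Effective length L_e = K·L = 1 × 255 = 255.0 in
P_cr = π²EI / L_e² = π² × 1740×10³ × 0.6811 / 255.0² = 179.9 lb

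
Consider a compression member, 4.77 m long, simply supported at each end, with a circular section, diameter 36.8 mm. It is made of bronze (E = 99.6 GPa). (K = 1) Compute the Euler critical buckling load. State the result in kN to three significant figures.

P_cr ≈ 3.89 kN

I = πd⁴/64 = π×36.8⁴/64 = 9.002×10^4 mm⁴
I = 9.002×10^4 mm⁴ = 9.002×10^-8 m⁴
Effective length L_e = K·L = 1 × 4.77 = 4.770 m
P_cr = π²EI / L_e² = π² × 99.6×10⁹ × 9.002×10^-8 / 4.770² = 3.889×10^3 N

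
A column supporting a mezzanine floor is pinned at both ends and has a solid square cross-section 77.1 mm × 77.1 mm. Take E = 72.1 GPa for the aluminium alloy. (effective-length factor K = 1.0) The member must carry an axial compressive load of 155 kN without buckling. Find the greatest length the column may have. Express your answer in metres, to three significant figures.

I = a⁴/12 = 77.1⁴/12 = 2.945×10^6 mm⁴
I = 2.945×10^-6 m⁴
At the buckling limit P_cr = P = 1.550×10^5 N
From P_cr = π²EI/(K·L)²:  L = (1/K)·√(π²EI/P_cr) = (1/1)·√(π²×7.21×10^10×2.945×10^-6/1.550×10^5)
L = 3.68 m

L_max ≈ 3.68 m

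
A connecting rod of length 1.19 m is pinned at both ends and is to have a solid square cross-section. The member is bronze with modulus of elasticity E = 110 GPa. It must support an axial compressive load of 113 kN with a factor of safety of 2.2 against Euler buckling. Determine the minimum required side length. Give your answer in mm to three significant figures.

Required P_cr = n·P = 2.2 × 113 = 248.6 kN
L_e = K·L = 1 × 1.19 = 1.190 m
Required I = P_cr·L_e²/(π²E) = 2.486×10^5 × 1.190² / (π² × 1.10×10^11) = 3.243×10^-7 m⁴
I_req = 3.243×10^5 mm⁴
Solid square: I = a⁴/12  ⇒  a = (12I)^(1/4) = (12×3.243×10^5)^(1/4) = 44.4 mm

a ≈ 44.4 mm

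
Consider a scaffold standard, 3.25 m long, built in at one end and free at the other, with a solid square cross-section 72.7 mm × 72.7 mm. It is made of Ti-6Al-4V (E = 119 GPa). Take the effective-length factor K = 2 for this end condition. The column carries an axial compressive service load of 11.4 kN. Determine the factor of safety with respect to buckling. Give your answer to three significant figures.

I = a⁴/12 = 72.7⁴/12 = 2.328×10^6 mm⁴
I = 2.328×10^6 mm⁴ = 2.328×10^-6 m⁴
Effective length L_e = K·L = 2 × 3.25 = 6.500 m
P_cr = π²EI / L_e² = π² × 119×10⁹ × 2.328×10^-6 / 6.500² = 6.471×10^4 N
Factor of safety n = P_cr / P = 64.711 / 11.4 = 5.68

n ≈ 5.68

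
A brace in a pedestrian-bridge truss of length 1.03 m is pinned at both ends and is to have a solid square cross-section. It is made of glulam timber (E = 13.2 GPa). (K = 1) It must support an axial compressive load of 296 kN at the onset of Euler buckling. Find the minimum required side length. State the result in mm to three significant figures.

L_e = K·L = 1 × 1.03 = 1.030 m
Required I = P_cr·L_e²/(π²E) = 2.960×10^5 × 1.030² / (π² × 1.32×10^10) = 2.410×10^-6 m⁴
I_req = 2.410×10^6 mm⁴
Solid square: I = a⁴/12  ⇒  a = (12I)^(1/4) = (12×2.410×10^6)^(1/4) = 73.3 mm

a ≈ 73.3 mm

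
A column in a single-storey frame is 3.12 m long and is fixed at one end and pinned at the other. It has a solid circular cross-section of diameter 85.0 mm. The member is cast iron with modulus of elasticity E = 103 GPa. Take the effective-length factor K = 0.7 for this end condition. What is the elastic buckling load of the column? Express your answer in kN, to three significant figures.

P_cr ≈ 546 kN

I = πd⁴/64 = π×85.0⁴/64 = 2.562×10^6 mm⁴
I = 2.562×10^6 mm⁴ = 2.562×10^-6 m⁴
Effective length L_e = K·L = 0.7 × 3.12 = 2.184 m
P_cr = π²EI / L_e² = π² × 103×10⁹ × 2.562×10^-6 / 2.184² = 5.461×10^5 N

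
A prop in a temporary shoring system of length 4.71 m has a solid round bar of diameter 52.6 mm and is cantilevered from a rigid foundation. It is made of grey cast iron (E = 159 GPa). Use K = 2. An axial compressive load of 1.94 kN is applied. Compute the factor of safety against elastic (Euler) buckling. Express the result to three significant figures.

I = πd⁴/64 = π×52.6⁴/64 = 3.758×10^5 mm⁴
I = 3.758×10^5 mm⁴ = 3.758×10^-7 m⁴
Effective length L_e = K·L = 2 × 4.71 = 9.420 m
P_cr = π²EI / L_e² = π² × 159×10⁹ × 3.758×10^-7 / 9.420² = 6.645×10^3 N
Factor of safety n = P_cr / P = 6.6452 / 1.94 = 3.43

n ≈ 3.43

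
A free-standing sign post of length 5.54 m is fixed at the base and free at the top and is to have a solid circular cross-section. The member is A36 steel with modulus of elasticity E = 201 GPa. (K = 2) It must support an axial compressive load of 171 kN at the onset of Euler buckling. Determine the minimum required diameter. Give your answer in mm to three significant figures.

d ≈ 121 mm

L_e = K·L = 2 × 5.54 = 11.08 m
Required I = P_cr·L_e²/(π²E) = 1.710×10^5 × 11.08² / (π² × 2.01×10^11) = 1.058×10^-5 m⁴
I_req = 1.058×10^7 mm⁴
Solid circle: I = πd⁴/64  ⇒  d = (64I/π)^(1/4) = (64×1.058×10^7/π)^(1/4) = 121 mm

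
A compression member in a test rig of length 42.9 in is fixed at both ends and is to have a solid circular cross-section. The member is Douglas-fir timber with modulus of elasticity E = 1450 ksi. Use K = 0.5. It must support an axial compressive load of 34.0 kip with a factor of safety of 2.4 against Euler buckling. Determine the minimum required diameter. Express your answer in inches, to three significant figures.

Required P_cr = n·P = 2.4 × 34.0 = 81.60 kip
L_e = K·L = 0.5 × 42.9 = 21.45 in
Required I = P_cr·L_e²/(π²E) = 8.160×10^4 × 21.45² / (π² × 1.45×10^6) = 2.623 in⁴
Solid circle: I = πd⁴/64  ⇒  d = (64I/π)^(1/4) = (64×2.623/π)^(1/4) = 2.70 in

d ≈ 2.70 in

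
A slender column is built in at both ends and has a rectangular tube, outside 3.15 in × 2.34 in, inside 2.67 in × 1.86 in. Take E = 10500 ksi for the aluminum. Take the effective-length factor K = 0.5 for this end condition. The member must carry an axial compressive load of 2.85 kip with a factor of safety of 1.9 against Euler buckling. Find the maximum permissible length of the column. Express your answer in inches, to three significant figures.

L_max ≈ 385 in

Weak-axis I_min = (h_o·b_o³ − h_i·b_i³)/12 with b_o = 2.34, b_i = 1.860 in (shorter outer/inner sides).
I_min = (3.15×2.34³ − 2.670×1.860³)/12 = 1.932 in⁴
Required critical load P_cr = n·P = 1.9 × 2.85 = 5.415 kip = 5.415×10^3 lb
From P_cr = π²EI/(K·L)²:  L = (1/K)·√(π²EI/P_cr) = (1/0.5)·√(π²×1.05×10^7×1.932/5.415×10^3)
L = 385 in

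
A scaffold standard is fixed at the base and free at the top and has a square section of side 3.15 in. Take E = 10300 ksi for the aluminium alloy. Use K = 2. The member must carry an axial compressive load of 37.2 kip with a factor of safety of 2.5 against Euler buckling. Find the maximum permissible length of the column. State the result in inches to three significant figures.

I = a⁴/12 = 3.15⁴/12 = 8.205 in⁴
Required critical load P_cr = n·P = 2.5 × 37.2 = 93.00 kip = 9.300×10^4 lb
From P_cr = π²EI/(K·L)²:  L = (1/K)·√(π²EI/P_cr) = (1/2)·√(π²×1.03×10^7×8.205/9.300×10^4)
L = 47.4 in

L_max ≈ 47.4 in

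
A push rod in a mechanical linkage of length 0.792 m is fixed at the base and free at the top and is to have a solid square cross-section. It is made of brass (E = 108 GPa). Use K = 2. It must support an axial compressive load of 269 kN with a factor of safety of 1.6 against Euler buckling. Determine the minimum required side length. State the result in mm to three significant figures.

Required P_cr = n·P = 1.6 × 269 = 430.4 kN
L_e = K·L = 2 × 0.792 = 1.584 m
Required I = P_cr·L_e²/(π²E) = 4.304×10^5 × 1.584² / (π² × 1.08×10^11) = 1.013×10^-6 m⁴
I_req = 1.013×10^6 mm⁴
Solid square: I = a⁴/12  ⇒  a = (12I)^(1/4) = (12×1.013×10^6)^(1/4) = 59.0 mm

a ≈ 59.0 mm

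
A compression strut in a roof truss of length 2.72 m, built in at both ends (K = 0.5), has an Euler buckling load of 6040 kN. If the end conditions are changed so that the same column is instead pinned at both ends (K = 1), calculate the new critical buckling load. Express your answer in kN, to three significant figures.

P_cr ≈ 1510 kN

P_cr ∝ 1/K², so P_cr,new = P_cr,old × (K_old/K_new)² = 6040 × (0.5/1)²
= 6040 × 0.2500 = 1510 kN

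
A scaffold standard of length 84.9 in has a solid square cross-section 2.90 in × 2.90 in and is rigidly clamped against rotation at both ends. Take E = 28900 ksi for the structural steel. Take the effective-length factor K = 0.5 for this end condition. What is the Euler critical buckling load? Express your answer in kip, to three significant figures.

I = a⁴/12 = 2.90⁴/12 = 5.894 in⁴
Effective length L_e = K·L = 0.5 × 84.9 = 42.45 in
P_cr = π²EI / L_e² = π² × 28900×10³ × 5.894 / 42.45² = 9.329×10^5 lb

P_cr ≈ 933 kip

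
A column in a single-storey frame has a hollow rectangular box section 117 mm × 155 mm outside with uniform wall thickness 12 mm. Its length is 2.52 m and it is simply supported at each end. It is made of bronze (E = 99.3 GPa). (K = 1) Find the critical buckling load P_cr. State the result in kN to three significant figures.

Inner dimensions: h_i = 155 − 2×12 = 131.0 mm, b_i = 117 − 2×12 = 93.00 mm
Weak-axis I_min = (h_o·b_o³ − h_i·b_i³)/12 with b_o = 117, b_i = 93.00 mm (shorter outer/inner sides).
I_min = (155×117³ − 131.0×93.00³)/12 = 1.191×10^7 mm⁴
I = 1.191×10^7 mm⁴ = 1.191×10^-5 m⁴
Effective length L_e = K·L = 1 × 2.52 = 2.520 m
P_cr = π²EI / L_e² = π² × 99.3×10⁹ × 1.191×10^-5 / 2.520² = 1.838×10^6 N

P_cr ≈ 1840 kN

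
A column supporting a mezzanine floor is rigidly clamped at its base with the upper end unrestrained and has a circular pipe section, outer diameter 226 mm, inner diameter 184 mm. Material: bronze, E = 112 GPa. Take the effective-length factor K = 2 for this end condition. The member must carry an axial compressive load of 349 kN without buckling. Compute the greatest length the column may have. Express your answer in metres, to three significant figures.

L_max ≈ 7.54 m

d_o = 226 mm, d_i = 184 mm
I = π(d_o⁴ − d_i⁴)/64 = π(226⁴ − 184.0⁴)/64 = 7.179×10^7 mm⁴
I = 7.179×10^-5 m⁴
At the buckling limit P_cr = P = 3.490×10^5 N
From P_cr = π²EI/(K·L)²:  L = (1/K)·√(π²EI/P_cr) = (1/2)·√(π²×1.12×10^11×7.179×10^-5/3.490×10^5)
L = 7.54 m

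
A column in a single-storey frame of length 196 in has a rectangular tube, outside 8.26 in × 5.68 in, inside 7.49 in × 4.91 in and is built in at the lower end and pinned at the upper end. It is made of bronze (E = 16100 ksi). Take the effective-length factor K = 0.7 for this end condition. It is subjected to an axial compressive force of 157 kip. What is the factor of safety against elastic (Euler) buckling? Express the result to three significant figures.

n ≈ 2.81

Weak-axis I_min = (h_o·b_o³ − h_i·b_i³)/12 with b_o = 5.68, b_i = 4.910 in (shorter outer/inner sides).
I_min = (8.26×5.68³ − 7.490×4.910³)/12 = 52.25 in⁴
Effective length L_e = K·L = 0.7 × 196 = 137.2 in
P_cr = π²EI / L_e² = π² × 16100×10³ × 52.25 / 137.2² = 4.411×10^5 lb
Factor of safety n = P_cr / P = 441.10 / 157 = 2.81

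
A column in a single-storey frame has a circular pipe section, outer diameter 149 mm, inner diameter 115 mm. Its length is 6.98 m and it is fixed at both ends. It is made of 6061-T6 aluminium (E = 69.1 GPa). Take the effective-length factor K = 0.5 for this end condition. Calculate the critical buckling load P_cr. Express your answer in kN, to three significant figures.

d_o = 149 mm, d_i = 115 mm
I = π(d_o⁴ − d_i⁴)/64 = π(149⁴ − 115.0⁴)/64 = 1.561×10^7 mm⁴
I = 1.561×10^7 mm⁴ = 1.561×10^-5 m⁴
Effective length L_e = K·L = 0.5 × 6.98 = 3.490 m
P_cr = π²EI / L_e² = π² × 69.1×10⁹ × 1.561×10^-5 / 3.490² = 8.740×10^5 N

P_cr ≈ 874 kN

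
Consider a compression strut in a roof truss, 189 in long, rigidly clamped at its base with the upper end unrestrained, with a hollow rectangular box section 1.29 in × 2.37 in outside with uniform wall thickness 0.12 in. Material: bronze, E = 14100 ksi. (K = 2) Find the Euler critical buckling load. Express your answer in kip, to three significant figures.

P_cr ≈ 0.213 kip

Inner dimensions: h_i = 2.37 − 2×0.12 = 2.130 in, b_i = 1.29 − 2×0.12 = 1.050 in
Weak-axis I_min = (h_o·b_o³ − h_i·b_i³)/12 with b_o = 1.29, b_i = 1.050 in (shorter outer/inner sides).
I_min = (2.37×1.29³ − 2.130×1.050³)/12 = 0.2185 in⁴
Effective length L_e = K·L = 2 × 189 = 378.0 in
P_cr = π²EI / L_e² = π² × 14100×10³ × 0.2185 / 378.0² = 212.8 lb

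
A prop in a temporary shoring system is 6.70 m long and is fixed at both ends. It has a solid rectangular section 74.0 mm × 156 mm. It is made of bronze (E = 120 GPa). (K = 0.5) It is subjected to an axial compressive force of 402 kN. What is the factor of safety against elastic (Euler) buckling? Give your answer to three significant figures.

Buckling occurs about the weak axis: I_min = h·b³/12 with b = 74.0 mm (the shorter side).
I_min = 156×74.0³/12 = 5.268×10^6 mm⁴
I = 5.268×10^6 mm⁴ = 5.268×10^-6 m⁴
Effective length L_e = K·L = 0.5 × 6.70 = 3.350 m
P_cr = π²EI / L_e² = π² × 120×10⁹ × 5.268×10^-6 / 3.350² = 5.559×10^5 N
Factor of safety n = P_cr / P = 555.94 / 402 = 1.38

n ≈ 1.38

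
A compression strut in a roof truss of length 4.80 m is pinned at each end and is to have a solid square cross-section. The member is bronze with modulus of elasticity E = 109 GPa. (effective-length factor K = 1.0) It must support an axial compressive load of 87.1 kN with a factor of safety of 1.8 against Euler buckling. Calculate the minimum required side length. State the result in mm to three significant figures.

a ≈ 79.7 mm

Required P_cr = n·P = 1.8 × 87.1 = 156.8 kN
L_e = K·L = 1 × 4.80 = 4.800 m
Required I = P_cr·L_e²/(π²E) = 1.568×10^5 × 4.800² / (π² × 1.09×10^11) = 3.358×10^-6 m⁴
I_req = 3.358×10^6 mm⁴
Solid square: I = a⁴/12  ⇒  a = (12I)^(1/4) = (12×3.358×10^6)^(1/4) = 79.7 mm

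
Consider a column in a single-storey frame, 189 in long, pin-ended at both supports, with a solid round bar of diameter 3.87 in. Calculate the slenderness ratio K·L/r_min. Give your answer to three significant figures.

λ ≈ 195

For a solid circle r = d/4 = 3.87/4 = 0.9675 in
L_e = K·L = 1 × 189 = 189.0 in
λ = L_e / r_min = 189.00 / 0.9675 = 195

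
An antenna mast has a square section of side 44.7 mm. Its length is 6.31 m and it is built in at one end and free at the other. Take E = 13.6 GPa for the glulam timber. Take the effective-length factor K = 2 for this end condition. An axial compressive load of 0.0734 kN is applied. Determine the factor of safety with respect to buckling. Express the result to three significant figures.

n ≈ 3.82

I = a⁴/12 = 44.7⁴/12 = 3.327×10^5 mm⁴
I = 3.327×10^5 mm⁴ = 3.327×10^-7 m⁴
Effective length L_e = K·L = 2 × 6.31 = 12.62 m
P_cr = π²EI / L_e² = π² × 13.6×10⁹ × 3.327×10^-7 / 12.62² = 280.4 N
Factor of safety n = P_cr / P = 0.28039 / 0.0734 = 3.82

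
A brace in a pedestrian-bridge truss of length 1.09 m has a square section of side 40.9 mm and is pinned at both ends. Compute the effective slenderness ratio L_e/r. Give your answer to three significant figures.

I = a⁴/12 = 40.9⁴/12 = 2.332×10^5 mm⁴
A = 1.673×10^3 mm²;  r_min = √(I/A) = √(2.332×10^5/1.673×10^3) = 11.81 mm
L_e = K·L = 1 × 1.09 m = 1.090 m = 1090.0 mm
λ = L_e / r_min = 1090.0 / 11.81 = 92.3

λ ≈ 92.3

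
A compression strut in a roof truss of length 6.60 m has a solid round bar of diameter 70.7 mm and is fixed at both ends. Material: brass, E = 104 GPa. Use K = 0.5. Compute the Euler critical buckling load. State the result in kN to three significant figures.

P_cr ≈ 116 kN

I = πd⁴/64 = π×70.7⁴/64 = 1.226×10^6 mm⁴
I = 1.226×10^6 mm⁴ = 1.226×10^-6 m⁴
Effective length L_e = K·L = 0.5 × 6.60 = 3.300 m
P_cr = π²EI / L_e² = π² × 104×10⁹ × 1.226×10^-6 / 3.300² = 1.156×10^5 N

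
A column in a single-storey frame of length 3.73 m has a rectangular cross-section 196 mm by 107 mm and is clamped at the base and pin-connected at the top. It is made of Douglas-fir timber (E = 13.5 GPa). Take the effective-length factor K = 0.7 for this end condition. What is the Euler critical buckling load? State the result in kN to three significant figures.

Buckling occurs about the weak axis: I_min = h·b³/12 with b = 107 mm (the shorter side).
I_min = 196×107³/12 = 2.001×10^7 mm⁴
I = 2.001×10^7 mm⁴ = 2.001×10^-5 m⁴
Effective length L_e = K·L = 0.7 × 3.73 = 2.611 m
P_cr = π²EI / L_e² = π² × 13.5×10⁹ × 2.001×10^-5 / 2.611² = 3.911×10^5 N

P_cr ≈ 391 kN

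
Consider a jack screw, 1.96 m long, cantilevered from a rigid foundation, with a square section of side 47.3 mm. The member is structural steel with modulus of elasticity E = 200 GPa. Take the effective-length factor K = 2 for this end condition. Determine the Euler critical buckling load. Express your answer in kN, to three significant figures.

I = a⁴/12 = 47.3⁴/12 = 4.171×10^5 mm⁴
I = 4.171×10^5 mm⁴ = 4.171×10^-7 m⁴
Effective length L_e = K·L = 2 × 1.96 = 3.920 m
P_cr = π²EI / L_e² = π² × 200×10⁹ × 4.171×10^-7 / 3.920² = 5.358×10^4 N

P_cr ≈ 53.6 kN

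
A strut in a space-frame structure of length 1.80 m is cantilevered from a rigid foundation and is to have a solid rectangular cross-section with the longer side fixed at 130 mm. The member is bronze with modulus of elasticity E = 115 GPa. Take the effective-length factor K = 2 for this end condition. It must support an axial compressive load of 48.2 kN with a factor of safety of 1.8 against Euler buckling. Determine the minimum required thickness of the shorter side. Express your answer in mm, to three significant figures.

b ≈ 45.1 mm

Required P_cr = n·P = 1.8 × 48.2 = 86.76 kN
L_e = K·L = 2 × 1.80 = 3.600 m
Required I = P_cr·L_e²/(π²E) = 8.676×10^4 × 3.600² / (π² × 1.15×10^11) = 9.907×10^-7 m⁴
I_req = 9.907×10^5 mm⁴
Rectangle, weak axis: I_min = h·b³/12 with h = 130 mm fixed  ⇒  b = (12I/h)^(1/3) = 45.1 mm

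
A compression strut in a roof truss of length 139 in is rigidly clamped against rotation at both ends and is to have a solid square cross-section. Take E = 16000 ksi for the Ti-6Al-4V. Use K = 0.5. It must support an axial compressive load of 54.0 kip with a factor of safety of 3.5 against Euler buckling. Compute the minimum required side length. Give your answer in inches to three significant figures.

Required P_cr = n·P = 3.5 × 54.0 = 189.0 kip
L_e = K·L = 0.5 × 139 = 69.50 in
Required I = P_cr·L_e²/(π²E) = 1.890×10^5 × 69.50² / (π² × 1.60×10^7) = 5.781 in⁴
Solid square: I = a⁴/12  ⇒  a = (12I)^(1/4) = (12×5.781)^(1/4) = 2.89 in

a ≈ 2.89 in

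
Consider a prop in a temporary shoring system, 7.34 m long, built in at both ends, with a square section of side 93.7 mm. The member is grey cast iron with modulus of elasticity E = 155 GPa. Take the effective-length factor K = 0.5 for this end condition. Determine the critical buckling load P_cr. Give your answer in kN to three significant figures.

I = a⁴/12 = 93.7⁴/12 = 6.424×10^6 mm⁴
I = 6.424×10^6 mm⁴ = 6.424×10^-6 m⁴
Effective length L_e = K·L = 0.5 × 7.34 = 3.670 m
P_cr = π²EI / L_e² = π² × 155×10⁹ × 6.424×10^-6 / 3.670² = 7.296×10^5 N

P_cr ≈ 730 kN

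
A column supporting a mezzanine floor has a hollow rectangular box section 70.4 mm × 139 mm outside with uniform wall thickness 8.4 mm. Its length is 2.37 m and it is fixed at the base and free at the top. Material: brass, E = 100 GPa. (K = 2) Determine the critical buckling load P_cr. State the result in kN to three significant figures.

P_cr ≈ 109 kN

Inner dimensions: h_i = 139 − 2×8.4 = 122.2 mm, b_i = 70.4 − 2×8.4 = 53.60 mm
Weak-axis I_min = (h_o·b_o³ − h_i·b_i³)/12 with b_o = 70.4, b_i = 53.60 mm (shorter outer/inner sides).
I_min = (139×70.4³ − 122.2×53.60³)/12 = 2.473×10^6 mm⁴
I = 2.473×10^6 mm⁴ = 2.473×10^-6 m⁴
Effective length L_e = K·L = 2 × 2.37 = 4.740 m
P_cr = π²EI / L_e² = π² × 100×10⁹ × 2.473×10^-6 / 4.740² = 1.087×10^5 N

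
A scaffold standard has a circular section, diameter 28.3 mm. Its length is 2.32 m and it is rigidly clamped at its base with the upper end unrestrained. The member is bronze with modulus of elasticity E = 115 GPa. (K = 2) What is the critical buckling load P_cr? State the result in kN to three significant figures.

P_cr ≈ 1.66 kN

I = πd⁴/64 = π×28.3⁴/64 = 3.149×10^4 mm⁴
I = 3.149×10^4 mm⁴ = 3.149×10^-8 m⁴
Effective length L_e = K·L = 2 × 2.32 = 4.640 m
P_cr = π²EI / L_e² = π² × 115×10⁹ × 3.149×10^-8 / 4.640² = 1.660×10^3 N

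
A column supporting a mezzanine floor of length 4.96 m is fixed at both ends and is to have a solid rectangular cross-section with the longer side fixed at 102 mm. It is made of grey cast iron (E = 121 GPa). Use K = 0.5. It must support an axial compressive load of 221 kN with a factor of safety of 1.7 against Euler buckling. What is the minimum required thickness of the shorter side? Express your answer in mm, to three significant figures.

Required P_cr = n·P = 1.7 × 221 = 375.7 kN
L_e = K·L = 0.5 × 4.96 = 2.480 m
Required I = P_cr·L_e²/(π²E) = 3.757×10^5 × 2.480² / (π² × 1.21×10^11) = 1.935×10^-6 m⁴
I_req = 1.935×10^6 mm⁴
Rectangle, weak axis: I_min = h·b³/12 with h = 102 mm fixed  ⇒  b = (12I/h)^(1/3) = 61.1 mm

b ≈ 61.1 mm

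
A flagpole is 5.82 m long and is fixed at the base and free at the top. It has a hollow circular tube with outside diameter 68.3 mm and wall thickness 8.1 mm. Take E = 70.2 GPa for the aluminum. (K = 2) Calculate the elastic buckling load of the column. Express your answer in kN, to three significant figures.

Inner diameter d_i = 68.3 − 2×8.1 = 52.10 mm
I = π(d_o⁴ − d_i⁴)/64 = π(68.3⁴ − 52.10⁴)/64 = 7.065×10^5 mm⁴
I = 7.065×10^5 mm⁴ = 7.065×10^-7 m⁴
Effective length L_e = K·L = 2 × 5.82 = 11.64 m
P_cr = π²EI / L_e² = π² × 70.2×10⁹ × 7.065×10^-7 / 11.64² = 3.613×10^3 N

P_cr ≈ 3.61 kN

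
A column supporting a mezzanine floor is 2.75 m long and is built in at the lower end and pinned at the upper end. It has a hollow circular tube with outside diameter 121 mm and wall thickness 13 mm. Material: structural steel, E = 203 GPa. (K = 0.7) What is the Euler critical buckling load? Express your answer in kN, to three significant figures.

Inner diameter d_i = 121 − 2×13 = 95.00 mm
I = π(d_o⁴ − d_i⁴)/64 = π(121⁴ − 95.00⁴)/64 = 6.524×10^6 mm⁴
I = 6.524×10^6 mm⁴ = 6.524×10^-6 m⁴
Effective length L_e = K·L = 0.7 × 2.75 = 1.925 m
P_cr = π²EI / L_e² = π² × 203×10⁹ × 6.524×10^-6 / 1.925² = 3.527×10^6 N

P_cr ≈ 3530 kN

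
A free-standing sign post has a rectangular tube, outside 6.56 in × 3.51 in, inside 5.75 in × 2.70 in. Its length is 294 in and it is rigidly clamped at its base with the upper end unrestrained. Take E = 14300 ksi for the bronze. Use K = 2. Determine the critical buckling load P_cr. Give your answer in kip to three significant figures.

P_cr ≈ 5.80 kip

Weak-axis I_min = (h_o·b_o³ − h_i·b_i³)/12 with b_o = 3.51, b_i = 2.700 in (shorter outer/inner sides).
I_min = (6.56×3.51³ − 5.750×2.700³)/12 = 14.21 in⁴
Effective length L_e = K·L = 2 × 294 = 588.0 in
P_cr = π²EI / L_e² = π² × 14300×10³ × 14.21 / 588.0² = 5.800×10^3 lb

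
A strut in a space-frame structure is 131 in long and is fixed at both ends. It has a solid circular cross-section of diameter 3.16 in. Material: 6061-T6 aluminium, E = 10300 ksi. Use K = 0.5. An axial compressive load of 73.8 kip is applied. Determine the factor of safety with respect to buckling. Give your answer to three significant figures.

n ≈ 1.57

I = πd⁴/64 = π×3.16⁴/64 = 4.895 in⁴
Effective length L_e = K·L = 0.5 × 131 = 65.50 in
P_cr = π²EI / L_e² = π² × 10300×10³ × 4.895 / 65.50² = 1.160×10^5 lb
Factor of safety n = P_cr / P = 115.98 / 73.8 = 1.57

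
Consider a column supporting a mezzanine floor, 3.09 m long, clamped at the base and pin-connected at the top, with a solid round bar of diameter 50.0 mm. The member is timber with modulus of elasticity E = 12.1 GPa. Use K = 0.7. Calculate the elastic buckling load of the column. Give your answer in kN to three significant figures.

I = πd⁴/64 = π×50.0⁴/64 = 3.068×10^5 mm⁴
I = 3.068×10^5 mm⁴ = 3.068×10^-7 m⁴
Effective length L_e = K·L = 0.7 × 3.09 = 2.163 m
P_cr = π²EI / L_e² = π² × 12.1×10⁹ × 3.068×10^-7 / 2.163² = 7.831×10^3 N

P_cr ≈ 7.83 kN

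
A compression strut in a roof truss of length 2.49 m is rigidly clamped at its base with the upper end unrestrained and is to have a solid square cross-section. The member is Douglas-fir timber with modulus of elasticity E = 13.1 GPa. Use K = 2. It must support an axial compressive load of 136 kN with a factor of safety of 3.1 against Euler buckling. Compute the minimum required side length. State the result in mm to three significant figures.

a ≈ 176 mm

Required P_cr = n·P = 3.1 × 136 = 421.6 kN
L_e = K·L = 2 × 2.49 = 4.980 m
Required I = P_cr·L_e²/(π²E) = 4.216×10^5 × 4.980² / (π² × 1.31×10^10) = 8.087×10^-5 m⁴
I_req = 8.087×10^7 mm⁴
Solid square: I = a⁴/12  ⇒  a = (12I)^(1/4) = (12×8.087×10^7)^(1/4) = 176 mm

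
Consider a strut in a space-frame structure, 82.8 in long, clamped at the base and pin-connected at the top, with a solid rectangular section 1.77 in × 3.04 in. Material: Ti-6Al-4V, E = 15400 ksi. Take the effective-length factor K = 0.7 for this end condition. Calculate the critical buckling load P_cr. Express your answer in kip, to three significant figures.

Buckling occurs about the weak axis: I_min = h·b³/12 with b = 1.77 in (the shorter side).
I_min = 3.04×1.77³/12 = 1.405 in⁴
Effective length L_e = K·L = 0.7 × 82.8 = 57.96 in
P_cr = π²EI / L_e² = π² × 15400×10³ × 1.405 / 57.96² = 6.356×10^4 lb

P_cr ≈ 63.6 kip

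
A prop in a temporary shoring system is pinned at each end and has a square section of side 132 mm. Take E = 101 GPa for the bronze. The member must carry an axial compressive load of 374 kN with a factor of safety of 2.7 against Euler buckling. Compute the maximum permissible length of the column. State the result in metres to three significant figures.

I = a⁴/12 = 132⁴/12 = 2.530×10^7 mm⁴
I = 2.530×10^-5 m⁴
Required critical load P_cr = n·P = 2.7 × 374 = 1010 kN = 1.010×10^6 N
From P_cr = π²EI/(K·L)²:  L = (1/K)·√(π²EI/P_cr) = (1/1)·√(π²×1.01×10^11×2.530×10^-5/1.010×10^6)
L = 5.00 m

L_max ≈ 5.00 m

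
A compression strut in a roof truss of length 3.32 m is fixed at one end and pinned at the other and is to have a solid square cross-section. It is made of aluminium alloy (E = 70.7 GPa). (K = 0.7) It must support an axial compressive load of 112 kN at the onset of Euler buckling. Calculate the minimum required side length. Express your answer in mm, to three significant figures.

L_e = K·L = 0.7 × 3.32 = 2.324 m
Required I = P_cr·L_e²/(π²E) = 1.120×10^5 × 2.324² / (π² × 7.07×10^10) = 8.669×10^-7 m⁴
I_req = 8.669×10^5 mm⁴
Solid square: I = a⁴/12  ⇒  a = (12I)^(1/4) = (12×8.669×10^5)^(1/4) = 56.8 mm

a ≈ 56.8 mm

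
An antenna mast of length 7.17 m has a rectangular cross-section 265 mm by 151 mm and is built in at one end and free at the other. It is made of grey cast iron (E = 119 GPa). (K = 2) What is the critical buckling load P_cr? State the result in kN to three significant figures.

P_cr ≈ 434 kN

Buckling occurs about the weak axis: I_min = h·b³/12 with b = 151 mm (the shorter side).
I_min = 265×151³/12 = 7.603×10^7 mm⁴
I = 7.603×10^7 mm⁴ = 7.603×10^-5 m⁴
Effective length L_e = K·L = 2 × 7.17 = 14.34 m
P_cr = π²EI / L_e² = π² × 119×10⁹ × 7.603×10^-5 / 14.34² = 4.343×10^5 N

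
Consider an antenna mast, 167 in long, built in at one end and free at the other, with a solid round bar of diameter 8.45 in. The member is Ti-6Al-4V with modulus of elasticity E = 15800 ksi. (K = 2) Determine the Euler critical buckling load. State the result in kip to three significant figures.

I = πd⁴/64 = π×8.45⁴/64 = 250.3 in⁴
Effective length L_e = K·L = 2 × 167 = 334.0 in
P_cr = π²EI / L_e² = π² × 15800×10³ × 250.3 / 334.0² = 3.498×10^5 lb

P_cr ≈ 350 kip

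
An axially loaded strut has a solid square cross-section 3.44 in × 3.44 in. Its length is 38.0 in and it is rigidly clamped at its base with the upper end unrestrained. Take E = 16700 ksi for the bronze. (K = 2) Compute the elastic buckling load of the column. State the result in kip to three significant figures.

P_cr ≈ 333 kip

I = a⁴/12 = 3.44⁴/12 = 11.67 in⁴
Effective length L_e = K·L = 2 × 38.0 = 76.00 in
P_cr = π²EI / L_e² = π² × 16700×10³ × 11.67 / 76.00² = 3.330×10^5 lb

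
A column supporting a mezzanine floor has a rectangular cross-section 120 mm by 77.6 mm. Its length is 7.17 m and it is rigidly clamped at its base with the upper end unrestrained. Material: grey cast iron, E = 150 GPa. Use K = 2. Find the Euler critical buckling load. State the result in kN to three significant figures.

P_cr ≈ 33.6 kN

Buckling occurs about the weak axis: I_min = h·b³/12 with b = 77.6 mm (the shorter side).
I_min = 120×77.6³/12 = 4.673×10^6 mm⁴
I = 4.673×10^6 mm⁴ = 4.673×10^-6 m⁴
Effective length L_e = K·L = 2 × 7.17 = 14.34 m
P_cr = π²EI / L_e² = π² × 150×10⁹ × 4.673×10^-6 / 14.34² = 3.364×10^4 N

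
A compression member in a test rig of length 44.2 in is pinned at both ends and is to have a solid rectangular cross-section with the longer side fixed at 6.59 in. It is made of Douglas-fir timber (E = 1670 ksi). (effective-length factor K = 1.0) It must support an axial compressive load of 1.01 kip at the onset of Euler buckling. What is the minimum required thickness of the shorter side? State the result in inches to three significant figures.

b ≈ 0.602 in

L_e = K·L = 1 × 44.2 = 44.20 in
Required I = P_cr·L_e²/(π²E) = 1.010×10^3 × 44.20² / (π² × 1.67×10^6) = 0.1197 in⁴
Rectangle, weak axis: I_min = h·b³/12 with h = 6.59 in fixed  ⇒  b = (12I/h)^(1/3) = 0.602 in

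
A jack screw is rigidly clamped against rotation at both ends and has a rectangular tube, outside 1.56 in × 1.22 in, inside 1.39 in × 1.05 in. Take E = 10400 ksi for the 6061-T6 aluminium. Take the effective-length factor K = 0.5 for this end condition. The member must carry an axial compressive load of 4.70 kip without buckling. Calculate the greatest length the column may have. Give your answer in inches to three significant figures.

Weak-axis I_min = (h_o·b_o³ − h_i·b_i³)/12 with b_o = 1.22, b_i = 1.050 in (shorter outer/inner sides).
I_min = (1.56×1.22³ − 1.390×1.050³)/12 = 0.1020 in⁴
At the buckling limit P_cr = P = 4.700×10^3 lb
From P_cr = π²EI/(K·L)²:  L = (1/K)·√(π²EI/P_cr) = (1/0.5)·√(π²×1.04×10^7×0.1020/4.700×10^3)
L = 94.4 in

L_max ≈ 94.4 in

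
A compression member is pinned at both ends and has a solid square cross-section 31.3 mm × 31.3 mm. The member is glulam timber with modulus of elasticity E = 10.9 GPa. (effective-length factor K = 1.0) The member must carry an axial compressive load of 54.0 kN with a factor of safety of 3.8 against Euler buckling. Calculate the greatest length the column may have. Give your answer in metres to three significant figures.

I = a⁴/12 = 31.3⁴/12 = 7.998×10^4 mm⁴
I = 7.998×10^-8 m⁴
Required critical load P_cr = n·P = 3.8 × 54.0 = 205.2 kN = 2.052×10^5 N
From P_cr = π²EI/(K·L)²:  L = (1/K)·√(π²EI/P_cr) = (1/1)·√(π²×1.09×10^10×7.998×10^-8/2.052×10^5)
L = 0.205 m

L_max ≈ 0.205 m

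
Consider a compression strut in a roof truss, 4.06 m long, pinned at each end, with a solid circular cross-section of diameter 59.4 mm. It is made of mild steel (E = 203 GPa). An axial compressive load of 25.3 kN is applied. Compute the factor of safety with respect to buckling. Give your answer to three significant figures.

n ≈ 2.94

I = πd⁴/64 = π×59.4⁴/64 = 6.111×10^5 mm⁴
I = 6.111×10^5 mm⁴ = 6.111×10^-7 m⁴
Effective length L_e = K·L = 1 × 4.06 = 4.060 m
P_cr = π²EI / L_e² = π² × 203×10⁹ × 6.111×10^-7 / 4.060² = 7.428×10^4 N
Factor of safety n = P_cr / P = 74.278 / 25.3 = 2.94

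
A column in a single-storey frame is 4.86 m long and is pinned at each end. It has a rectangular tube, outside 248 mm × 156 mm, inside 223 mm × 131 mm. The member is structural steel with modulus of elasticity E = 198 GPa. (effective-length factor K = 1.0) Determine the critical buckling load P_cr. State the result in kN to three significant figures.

P_cr ≈ 3030 kN

Weak-axis I_min = (h_o·b_o³ − h_i·b_i³)/12 with b_o = 156, b_i = 131.0 mm (shorter outer/inner sides).
I_min = (248×156³ − 223.0×131.0³)/12 = 3.668×10^7 mm⁴
I = 3.668×10^7 mm⁴ = 3.668×10^-5 m⁴
Effective length L_e = K·L = 1 × 4.86 = 4.860 m
P_cr = π²EI / L_e² = π² × 198×10⁹ × 3.668×10^-5 / 4.860² = 3.035×10^6 N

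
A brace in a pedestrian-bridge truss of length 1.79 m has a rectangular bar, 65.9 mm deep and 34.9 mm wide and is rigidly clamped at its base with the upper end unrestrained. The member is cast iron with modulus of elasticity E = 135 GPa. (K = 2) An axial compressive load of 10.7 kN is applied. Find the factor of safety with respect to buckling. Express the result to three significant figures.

n ≈ 2.27

Buckling occurs about the weak axis: I_min = h·b³/12 with b = 34.9 mm (the shorter side).
I_min = 65.9×34.9³/12 = 2.334×10^5 mm⁴
I = 2.334×10^5 mm⁴ = 2.334×10^-7 m⁴
Effective length L_e = K·L = 2 × 1.79 = 3.580 m
P_cr = π²EI / L_e² = π² × 135×10⁹ × 2.334×10^-7 / 3.580² = 2.427×10^4 N
Factor of safety n = P_cr / P = 24.269 / 10.7 = 2.27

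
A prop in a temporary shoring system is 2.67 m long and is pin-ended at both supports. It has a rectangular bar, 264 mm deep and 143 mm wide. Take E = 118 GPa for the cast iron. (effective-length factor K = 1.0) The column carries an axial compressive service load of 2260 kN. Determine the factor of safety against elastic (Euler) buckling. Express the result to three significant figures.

Buckling occurs about the weak axis: I_min = h·b³/12 with b = 143 mm (the shorter side).
I_min = 264×143³/12 = 6.433×10^7 mm⁴
I = 6.433×10^7 mm⁴ = 6.433×10^-5 m⁴
Effective length L_e = K·L = 1 × 2.67 = 2.670 m
P_cr = π²EI / L_e² = π² × 118×10⁹ × 6.433×10^-5 / 2.670² = 1.051×10^7 N
Factor of safety n = P_cr / P = 10510 / 2260 = 4.65

n ≈ 4.65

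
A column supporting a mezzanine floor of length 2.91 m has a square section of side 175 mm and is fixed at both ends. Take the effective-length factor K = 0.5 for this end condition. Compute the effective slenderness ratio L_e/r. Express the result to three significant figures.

For a square r = a/√12 = 175/√12 = 50.52 mm
L_e = K·L = 0.5 × 2.91 m = 1.455 m = 1455.0 mm
λ = L_e / r_min = 1455.0 / 50.52 = 28.8

λ ≈ 28.8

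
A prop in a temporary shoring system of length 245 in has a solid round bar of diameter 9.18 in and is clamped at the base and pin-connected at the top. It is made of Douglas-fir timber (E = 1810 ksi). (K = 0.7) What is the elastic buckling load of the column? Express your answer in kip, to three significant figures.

P_cr ≈ 212 kip

I = πd⁴/64 = π×9.18⁴/64 = 348.6 in⁴
Effective length L_e = K·L = 0.7 × 245 = 171.5 in
P_cr = π²EI / L_e² = π² × 1810×10³ × 348.6 / 171.5² = 2.117×10^5 lb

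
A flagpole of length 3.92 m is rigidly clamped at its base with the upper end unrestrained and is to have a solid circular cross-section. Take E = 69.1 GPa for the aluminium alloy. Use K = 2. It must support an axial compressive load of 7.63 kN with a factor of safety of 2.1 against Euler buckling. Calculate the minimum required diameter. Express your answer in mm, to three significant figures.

d ≈ 73.6 mm

Required P_cr = n·P = 2.1 × 7.63 = 16.02 kN
L_e = K·L = 2 × 3.92 = 7.840 m
Required I = P_cr·L_e²/(π²E) = 1.602×10^4 × 7.840² / (π² × 6.91×10^10) = 1.444×10^-6 m⁴
I_req = 1.444×10^6 mm⁴
Solid circle: I = πd⁴/64  ⇒  d = (64I/π)^(1/4) = (64×1.444×10^6/π)^(1/4) = 73.6 mm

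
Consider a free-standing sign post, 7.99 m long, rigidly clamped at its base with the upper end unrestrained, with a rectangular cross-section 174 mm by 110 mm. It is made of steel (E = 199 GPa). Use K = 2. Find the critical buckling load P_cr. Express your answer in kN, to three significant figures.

P_cr ≈ 148 kN

Buckling occurs about the weak axis: I_min = h·b³/12 with b = 110 mm (the shorter side).
I_min = 174×110³/12 = 1.930×10^7 mm⁴
I = 1.930×10^7 mm⁴ = 1.930×10^-5 m⁴
Effective length L_e = K·L = 2 × 7.99 = 15.98 m
P_cr = π²EI / L_e² = π² × 199×10⁹ × 1.930×10^-5 / 15.98² = 1.484×10^5 N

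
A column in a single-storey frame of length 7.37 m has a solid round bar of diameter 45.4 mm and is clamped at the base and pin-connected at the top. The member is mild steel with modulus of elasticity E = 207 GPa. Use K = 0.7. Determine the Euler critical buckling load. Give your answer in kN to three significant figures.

P_cr ≈ 16.0 kN

I = πd⁴/64 = π×45.4⁴/64 = 2.085×10^5 mm⁴
I = 2.085×10^5 mm⁴ = 2.085×10^-7 m⁴
Effective length L_e = K·L = 0.7 × 7.37 = 5.159 m
P_cr = π²EI / L_e² = π² × 207×10⁹ × 2.085×10^-7 / 5.159² = 1.601×10^4 N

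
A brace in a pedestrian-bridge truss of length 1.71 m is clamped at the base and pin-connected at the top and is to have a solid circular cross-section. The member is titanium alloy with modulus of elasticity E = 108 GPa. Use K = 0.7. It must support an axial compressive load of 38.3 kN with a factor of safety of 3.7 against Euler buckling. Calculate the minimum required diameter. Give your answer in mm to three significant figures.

Required P_cr = n·P = 3.7 × 38.3 = 141.7 kN
L_e = K·L = 0.7 × 1.71 = 1.197 m
Required I = P_cr·L_e²/(π²E) = 1.417×10^5 × 1.197² / (π² × 1.08×10^11) = 1.905×10^-7 m⁴
I_req = 1.905×10^5 mm⁴
Solid circle: I = πd⁴/64  ⇒  d = (64I/π)^(1/4) = (64×1.905×10^5/π)^(1/4) = 44.4 mm

d ≈ 44.4 mm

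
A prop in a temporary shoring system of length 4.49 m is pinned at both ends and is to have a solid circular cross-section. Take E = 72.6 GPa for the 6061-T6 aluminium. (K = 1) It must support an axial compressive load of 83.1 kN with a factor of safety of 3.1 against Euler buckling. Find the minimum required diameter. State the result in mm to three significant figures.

Required P_cr = n·P = 3.1 × 83.1 = 257.6 kN
L_e = K·L = 1 × 4.49 = 4.490 m
Required I = P_cr·L_e²/(π²E) = 2.576×10^5 × 4.490² / (π² × 7.26×10^10) = 7.248×10^-6 m⁴
I_req = 7.248×10^6 mm⁴
Solid circle: I = πd⁴/64  ⇒  d = (64I/π)^(1/4) = (64×7.248×10^6/π)^(1/4) = 110 mm

d ≈ 110 mm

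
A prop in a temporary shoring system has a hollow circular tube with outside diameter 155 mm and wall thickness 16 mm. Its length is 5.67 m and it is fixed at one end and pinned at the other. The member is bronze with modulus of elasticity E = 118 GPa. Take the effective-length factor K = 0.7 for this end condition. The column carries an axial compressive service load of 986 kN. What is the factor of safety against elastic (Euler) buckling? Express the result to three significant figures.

Inner diameter d_i = 155 − 2×16 = 123.0 mm
I = π(d_o⁴ − d_i⁴)/64 = π(155⁴ − 123.0⁴)/64 = 1.710×10^7 mm⁴
I = 1.710×10^7 mm⁴ = 1.710×10^-5 m⁴
Effective length L_e = K·L = 0.7 × 5.67 = 3.969 m
P_cr = π²EI / L_e² = π² × 118×10⁹ × 1.710×10^-5 / 3.969² = 1.264×10^6 N
Factor of safety n = P_cr / P = 1264.0 / 986 = 1.28

n ≈ 1.28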